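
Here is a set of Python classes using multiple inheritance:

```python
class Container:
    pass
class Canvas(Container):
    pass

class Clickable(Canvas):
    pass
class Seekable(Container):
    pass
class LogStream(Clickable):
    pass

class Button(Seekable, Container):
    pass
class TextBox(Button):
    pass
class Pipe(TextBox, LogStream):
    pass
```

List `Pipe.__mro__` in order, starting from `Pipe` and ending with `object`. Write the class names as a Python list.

L[Pipe] = Pipe + merge(L[TextBox], L[LogStream], [TextBox LogStream])
  take TextBox:  [TextBox Button Seekable Container object] + [LogStream Clickable Canvas Container object] + [TextBox LogStream]
  take Button:  [Button Seekable Container object] + [LogStream Clickable Canvas Container object] + [LogStream]
  take Seekable:  [Seekable Container object] + [LogStream Clickable Canvas Container object] + [LogStream]
  take LogStream:  [Container object] + [LogStream Clickable Canvas Container object] + [LogStream]
  take Clickable:  [Container object] + [Clickable Canvas Container object]
  take Canvas:  [Container object] + [Canvas Container object]
  take Container:  [Container object] + [Container object]
  take object:  [object] + [object]

[Pipe, TextBox, Button, Seekable, LogStream, Clickable, Canvas, Container, object]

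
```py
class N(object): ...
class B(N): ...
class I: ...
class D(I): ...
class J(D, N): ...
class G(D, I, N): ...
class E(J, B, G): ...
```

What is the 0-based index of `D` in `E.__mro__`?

L[E] = E + merge(L[J], L[B], L[G], [J B G])
  take J:  [J D I N object] + [B N object] + [G D I N object] + [J B G]
  take B:  [D I N object] + [B N object] + [G D I N object] + [B G]
  take G:  [D I N object] + [N object] + [G D I N object] + [G]
  take D:  [D I N object] + [N object] + [D I N object]
  take I:  [I N object] + [N object] + [I N object]
  take N:  [N object] + [N object] + [N object]
  take object:  [object] + [object] + [object]
MRO: E J B G D I N object
D sits at index 4.

4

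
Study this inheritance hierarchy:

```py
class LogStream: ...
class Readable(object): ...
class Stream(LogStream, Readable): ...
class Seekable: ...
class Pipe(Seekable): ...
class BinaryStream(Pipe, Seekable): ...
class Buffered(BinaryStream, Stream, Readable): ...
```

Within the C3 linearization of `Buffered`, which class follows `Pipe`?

L[Buffered] = Buffered + merge(L[BinaryStream], L[Stream], L[Readable], [BinaryStream Stream Readable])
  take BinaryStream:  [BinaryStream Pipe Seekable object] + [Stream LogStream Readable object] + [Readable object] + [BinaryStream Stream Readable]
  take Pipe:  [Pipe Seekable object] + [Stream LogStream Readable object] + [Readable object] + [Stream Readable]
  take Seekable:  [Seekable object] + [Stream LogStream Readable object] + [Readable object] + [Stream Readable]
  take Stream:  [object] + [Stream LogStream Readable object] + [Readable object] + [Stream Readable]
  take LogStream:  [object] + [LogStream Readable object] + [Readable object] + [Readable]
  take Readable:  [object] + [Readable object] + [Readable object] + [Readable]
  take object:  [object] + [object] + [object]
MRO: Buffered BinaryStream Pipe Seekable Stream LogStream Readable object
Pipe is at position 2; next is Seekable.

Seekable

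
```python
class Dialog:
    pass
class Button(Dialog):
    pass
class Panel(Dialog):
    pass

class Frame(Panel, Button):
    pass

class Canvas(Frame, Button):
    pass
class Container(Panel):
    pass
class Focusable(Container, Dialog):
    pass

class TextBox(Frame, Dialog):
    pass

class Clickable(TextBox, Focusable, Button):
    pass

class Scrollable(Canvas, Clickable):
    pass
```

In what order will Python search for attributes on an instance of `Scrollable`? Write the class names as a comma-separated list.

Scrollable, Canvas, Clickable, TextBox, Frame, Focusable, Container, Panel, Button, Dialog, object

L[Scrollable] = Scrollable + merge(L[Canvas], L[Clickable], [Canvas Clickable])
  take Canvas:  [Canvas Frame Panel Button Dialog object] + [Clickable TextBox Frame Focusable Container Panel Button Dialog object] + [Canvas Clickable]
  take Clickable:  [Frame Panel Button Dialog object] + [Clickable TextBox Frame Focusable Container Panel Button Dialog object] + [Clickable]
  take TextBox:  [Frame Panel Button Dialog object] + [TextBox Frame Focusable Container Panel Button Dialog object]
  take Frame:  [Frame Panel Button Dialog object] + [Frame Focusable Container Panel Button Dialog object]
  take Focusable:  [Panel Button Dialog object] + [Focusable Container Panel Button Dialog object]
  take Container:  [Panel Button Dialog object] + [Container Panel Button Dialog object]
  take Panel:  [Panel Button Dialog object] + [Panel Button Dialog object]
  take Button:  [Button Dialog object] + [Button Dialog object]
  take Dialog:  [Dialog object] + [Dialog object]
  take object:  [object] + [object]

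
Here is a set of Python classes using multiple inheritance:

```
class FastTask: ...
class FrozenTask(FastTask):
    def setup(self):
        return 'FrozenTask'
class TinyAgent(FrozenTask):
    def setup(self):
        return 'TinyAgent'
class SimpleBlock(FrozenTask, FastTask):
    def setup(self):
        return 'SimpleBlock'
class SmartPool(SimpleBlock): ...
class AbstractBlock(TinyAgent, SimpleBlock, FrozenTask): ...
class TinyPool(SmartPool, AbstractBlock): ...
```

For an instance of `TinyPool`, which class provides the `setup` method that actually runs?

L[TinyPool] = TinyPool + merge(L[SmartPool], L[AbstractBlock], [SmartPool AbstractBlock])
  take SmartPool:  [SmartPool SimpleBlock FrozenTask FastTask object] + [AbstractBlock TinyAgent SimpleBlock FrozenTask FastTask object] + [SmartPool AbstractBlock]
  take AbstractBlock:  [SimpleBlock FrozenTask FastTask object] + [AbstractBlock TinyAgent SimpleBlock FrozenTask FastTask object] + [AbstractBlock]
  take TinyAgent:  [SimpleBlock FrozenTask FastTask object] + [TinyAgent SimpleBlock FrozenTask FastTask object]
  take SimpleBlock:  [SimpleBlock FrozenTask FastTask object] + [SimpleBlock FrozenTask FastTask object]
  take FrozenTask:  [FrozenTask FastTask object] + [FrozenTask FastTask object]
  take FastTask:  [FastTask object] + [FastTask object]
  take object:  [object] + [object]
MRO: TinyPool SmartPool AbstractBlock TinyAgent SimpleBlock FrozenTask FastTask object
setup is defined in: FrozenTask, SimpleBlock, TinyAgent. First along the MRO is TinyAgent.

TinyAgent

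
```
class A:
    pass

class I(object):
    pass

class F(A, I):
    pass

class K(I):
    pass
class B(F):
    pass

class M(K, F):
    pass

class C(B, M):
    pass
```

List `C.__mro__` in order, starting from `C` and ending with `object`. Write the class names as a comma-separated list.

C, B, M, K, F, A, I, object

L[C] = C + merge(L[B], L[M], [B M])
  take B:  [B F A I object] + [M K F A I object] + [B M]
  take M:  [F A I object] + [M K F A I object] + [M]
  take K:  [F A I object] + [K F A I object]
  take F:  [F A I object] + [F A I object]
  take A:  [A I object] + [A I object]
  take I:  [I object] + [I object]
  take object:  [object] + [object]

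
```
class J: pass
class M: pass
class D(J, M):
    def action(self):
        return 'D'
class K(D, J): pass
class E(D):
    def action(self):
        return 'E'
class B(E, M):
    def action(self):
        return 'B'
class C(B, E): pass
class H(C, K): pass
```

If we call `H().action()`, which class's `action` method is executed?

B

L[H] = H + merge(L[C], L[K], [C K])
  take C:  [C B E D J M object] + [K D J M object] + [C K]
  take B:  [B E D J M object] + [K D J M object] + [K]
  take E:  [E D J M object] + [K D J M object] + [K]
  take K:  [D J M object] + [K D J M object] + [K]
  take D:  [D J M object] + [D J M object]
  take J:  [J M object] + [J M object]
  take M:  [M object] + [M object]
  take object:  [object] + [object]
MRO: H C B E K D J M object
action is defined in: B, D, E. First along the MRO is B.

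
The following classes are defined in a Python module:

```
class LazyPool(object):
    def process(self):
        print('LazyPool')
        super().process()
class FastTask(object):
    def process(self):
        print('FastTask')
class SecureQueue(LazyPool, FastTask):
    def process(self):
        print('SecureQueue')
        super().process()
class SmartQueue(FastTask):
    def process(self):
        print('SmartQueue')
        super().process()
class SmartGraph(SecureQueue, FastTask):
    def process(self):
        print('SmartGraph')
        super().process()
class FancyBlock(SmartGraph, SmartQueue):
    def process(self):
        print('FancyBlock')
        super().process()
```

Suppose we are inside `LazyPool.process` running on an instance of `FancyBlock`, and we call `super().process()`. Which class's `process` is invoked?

L[FancyBlock] = FancyBlock + merge(L[SmartGraph], L[SmartQueue], [SmartGraph SmartQueue])
  take SmartGraph:  [SmartGraph SecureQueue LazyPool FastTask object] + [SmartQueue FastTask object] + [SmartGraph SmartQueue]
  take SecureQueue:  [SecureQueue LazyPool FastTask object] + [SmartQueue FastTask object] + [SmartQueue]
  take LazyPool:  [LazyPool FastTask object] + [SmartQueue FastTask object] + [SmartQueue]
  take SmartQueue:  [FastTask object] + [SmartQueue FastTask object] + [SmartQueue]
  take FastTask:  [FastTask object] + [FastTask object]
  take object:  [object] + [object]
MRO: FancyBlock SmartGraph SecureQueue LazyPool SmartQueue FastTask object
super() in LazyPool.process on a FancyBlock instance goes to the class after LazyPool in FancyBlock's MRO: SmartQueue.

SmartQueue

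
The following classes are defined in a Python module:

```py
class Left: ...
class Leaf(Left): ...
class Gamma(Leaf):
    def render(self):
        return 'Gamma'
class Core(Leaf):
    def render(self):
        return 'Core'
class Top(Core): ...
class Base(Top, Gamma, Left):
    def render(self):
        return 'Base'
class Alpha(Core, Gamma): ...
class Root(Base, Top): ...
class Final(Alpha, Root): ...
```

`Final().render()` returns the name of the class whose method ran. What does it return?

L[Final] = Final + merge(L[Alpha], L[Root], [Alpha Root])
  take Alpha:  [Alpha Core Gamma Leaf Left object] + [Root Base Top Core Gamma Leaf Left object] + [Alpha Root]
  take Root:  [Core Gamma Leaf Left object] + [Root Base Top Core Gamma Leaf Left object] + [Root]
  take Base:  [Core Gamma Leaf Left object] + [Base Top Core Gamma Leaf Left object]
  take Top:  [Core Gamma Leaf Left object] + [Top Core Gamma Leaf Left object]
  take Core:  [Core Gamma Leaf Left object] + [Core Gamma Leaf Left object]
  take Gamma:  [Gamma Leaf Left object] + [Gamma Leaf Left object]
  take Leaf:  [Leaf Left object] + [Leaf Left object]
  take Left:  [Left object] + [Left object]
  take object:  [object] + [object]
MRO: Final Alpha Root Base Top Core Gamma Leaf Left object
render is defined in: Base, Core, Gamma. First along the MRO is Base.

Base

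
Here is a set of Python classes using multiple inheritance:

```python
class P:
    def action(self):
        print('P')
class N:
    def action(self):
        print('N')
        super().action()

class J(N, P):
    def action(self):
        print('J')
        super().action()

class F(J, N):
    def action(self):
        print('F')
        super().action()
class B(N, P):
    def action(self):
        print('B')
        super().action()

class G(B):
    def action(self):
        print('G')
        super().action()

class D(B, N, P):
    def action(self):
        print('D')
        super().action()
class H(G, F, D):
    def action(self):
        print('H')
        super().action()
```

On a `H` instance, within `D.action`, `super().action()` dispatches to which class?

B

L[H] = H + merge(L[G], L[F], L[D], [G F D])
  take G:  [G B N P object] + [F J N P object] + [D B N P object] + [G F D]
  take F:  [B N P object] + [F J N P object] + [D B N P object] + [F D]
  take J:  [B N P object] + [J N P object] + [D B N P object] + [D]
  take D:  [B N P object] + [N P object] + [D B N P object] + [D]
  take B:  [B N P object] + [N P object] + [B N P object]
  take N:  [N P object] + [N P object] + [N P object]
  take P:  [P object] + [P object] + [P object]
  take object:  [object] + [object] + [object]
MRO: H G F J D B N P object
super() in D.action on a H instance goes to the class after D in H's MRO: B.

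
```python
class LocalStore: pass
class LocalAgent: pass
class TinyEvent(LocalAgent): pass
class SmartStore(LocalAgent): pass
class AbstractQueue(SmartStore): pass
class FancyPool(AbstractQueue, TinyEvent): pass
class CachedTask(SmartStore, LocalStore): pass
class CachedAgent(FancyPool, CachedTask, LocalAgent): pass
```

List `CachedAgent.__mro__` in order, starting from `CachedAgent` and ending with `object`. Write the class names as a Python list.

[CachedAgent, FancyPool, AbstractQueue, CachedTask, SmartStore, TinyEvent, LocalAgent, LocalStore, object]

L[CachedAgent] = CachedAgent + merge(L[FancyPool], L[CachedTask], L[LocalAgent], [FancyPool CachedTask LocalAgent])
  take FancyPool:  [FancyPool AbstractQueue SmartStore TinyEvent LocalAgent object] + [CachedTask SmartStore LocalAgent LocalStore object] + [LocalAgent object] + [FancyPool CachedTask LocalAgent]
  take AbstractQueue:  [AbstractQueue SmartStore TinyEvent LocalAgent object] + [CachedTask SmartStore LocalAgent LocalStore object] + [LocalAgent object] + [CachedTask LocalAgent]
  take CachedTask:  [SmartStore TinyEvent LocalAgent object] + [CachedTask SmartStore LocalAgent LocalStore object] + [LocalAgent object] + [CachedTask LocalAgent]
  take SmartStore:  [SmartStore TinyEvent LocalAgent object] + [SmartStore LocalAgent LocalStore object] + [LocalAgent object] + [LocalAgent]
  take TinyEvent:  [TinyEvent LocalAgent object] + [LocalAgent LocalStore object] + [LocalAgent object] + [LocalAgent]
  take LocalAgent:  [LocalAgent object] + [LocalAgent LocalStore object] + [LocalAgent object] + [LocalAgent]
  take LocalStore:  [object] + [LocalStore object] + [object]
  take object:  [object] + [object] + [object]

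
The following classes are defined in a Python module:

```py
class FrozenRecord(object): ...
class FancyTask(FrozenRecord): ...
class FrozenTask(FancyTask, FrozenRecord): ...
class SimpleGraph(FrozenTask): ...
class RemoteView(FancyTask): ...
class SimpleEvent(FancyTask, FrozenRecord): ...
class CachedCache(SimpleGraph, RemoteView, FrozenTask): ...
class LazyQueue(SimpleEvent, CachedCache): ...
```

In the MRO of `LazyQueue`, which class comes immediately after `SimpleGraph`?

L[LazyQueue] = LazyQueue + merge(L[SimpleEvent], L[CachedCache], [SimpleEvent CachedCache])
  take SimpleEvent:  [SimpleEvent FancyTask FrozenRecord object] + [CachedCache SimpleGraph RemoteView FrozenTask FancyTask FrozenRecord object] + [SimpleEvent CachedCache]
  take CachedCache:  [FancyTask FrozenRecord object] + [CachedCache SimpleGraph RemoteView FrozenTask FancyTask FrozenRecord object] + [CachedCache]
  take SimpleGraph:  [FancyTask FrozenRecord object] + [SimpleGraph RemoteView FrozenTask FancyTask FrozenRecord object]
  take RemoteView:  [FancyTask FrozenRecord object] + [RemoteView FrozenTask FancyTask FrozenRecord object]
  take FrozenTask:  [FancyTask FrozenRecord object] + [FrozenTask FancyTask FrozenRecord object]
  take FancyTask:  [FancyTask FrozenRecord object] + [FancyTask FrozenRecord object]
  take FrozenRecord:  [FrozenRecord object] + [FrozenRecord object]
  take object:  [object] + [object]
MRO: LazyQueue SimpleEvent CachedCache SimpleGraph RemoteView FrozenTask FancyTask FrozenRecord object
SimpleGraph is at position 3; next is RemoteView.

RemoteView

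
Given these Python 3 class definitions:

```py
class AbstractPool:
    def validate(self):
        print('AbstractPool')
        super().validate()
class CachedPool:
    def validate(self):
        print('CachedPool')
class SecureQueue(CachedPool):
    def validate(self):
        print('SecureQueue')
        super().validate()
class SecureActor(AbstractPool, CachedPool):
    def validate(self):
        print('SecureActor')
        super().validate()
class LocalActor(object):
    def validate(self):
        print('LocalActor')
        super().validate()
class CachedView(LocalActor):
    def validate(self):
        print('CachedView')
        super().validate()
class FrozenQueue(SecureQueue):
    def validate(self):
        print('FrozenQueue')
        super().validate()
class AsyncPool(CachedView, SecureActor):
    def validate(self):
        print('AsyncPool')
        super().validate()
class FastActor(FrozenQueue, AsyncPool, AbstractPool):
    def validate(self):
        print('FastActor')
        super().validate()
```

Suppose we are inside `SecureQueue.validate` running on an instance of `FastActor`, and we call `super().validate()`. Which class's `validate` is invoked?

AsyncPool

L[FastActor] = FastActor + merge(L[FrozenQueue], L[AsyncPool], L[AbstractPool], [FrozenQueue AsyncPool AbstractPool])
  take FrozenQueue:  [FrozenQueue SecureQueue CachedPool object] + [AsyncPool CachedView LocalActor SecureActor AbstractPool CachedPool object] + [AbstractPool object] + [FrozenQueue AsyncPool AbstractPool]
  take SecureQueue:  [SecureQueue CachedPool object] + [AsyncPool CachedView LocalActor SecureActor AbstractPool CachedPool object] + [AbstractPool object] + [AsyncPool AbstractPool]
  take AsyncPool:  [CachedPool object] + [AsyncPool CachedView LocalActor SecureActor AbstractPool CachedPool object] + [AbstractPool object] + [AsyncPool AbstractPool]
  take CachedView:  [CachedPool object] + [CachedView LocalActor SecureActor AbstractPool CachedPool object] + [AbstractPool object] + [AbstractPool]
  take LocalActor:  [CachedPool object] + [LocalActor SecureActor AbstractPool CachedPool object] + [AbstractPool object] + [AbstractPool]
  take SecureActor:  [CachedPool object] + [SecureActor AbstractPool CachedPool object] + [AbstractPool object] + [AbstractPool]
  take AbstractPool:  [CachedPool object] + [AbstractPool CachedPool object] + [AbstractPool object] + [AbstractPool]
  take CachedPool:  [CachedPool object] + [CachedPool object] + [object]
  take object:  [object] + [object] + [object]
MRO: FastActor FrozenQueue SecureQueue AsyncPool CachedView LocalActor SecureActor AbstractPool CachedPool object
super() in SecureQueue.validate on a FastActor instance goes to the class after SecureQueue in FastActor's MRO: AsyncPool.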